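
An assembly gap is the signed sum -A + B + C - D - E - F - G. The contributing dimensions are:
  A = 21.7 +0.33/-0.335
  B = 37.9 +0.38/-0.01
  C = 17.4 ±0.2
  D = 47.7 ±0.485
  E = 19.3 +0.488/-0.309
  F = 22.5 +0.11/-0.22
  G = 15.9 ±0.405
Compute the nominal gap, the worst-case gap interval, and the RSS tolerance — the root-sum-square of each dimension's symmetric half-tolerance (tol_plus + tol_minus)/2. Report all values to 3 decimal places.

nominal=-71.800 wc=[-73.828,-69.466] rss=0.880

Stack each dimension's contribution:
  -A: nom -21.700 → Σnom=-21.700; wc +0.335/-0.330 → slack +0.335/-0.330; half-tol=0.333, Σhalf²=0.110556
  +B: nom +37.900 → Σnom=16.200; wc +0.380/-0.010 → slack +0.715/-0.340; half-tol=0.195, Σhalf²=0.148581
  +C: nom +17.400 → Σnom=33.600; wc +0.200/-0.200 → slack +0.915/-0.540; half-tol=0.200, Σhalf²=0.188581
  -D: nom -47.700 → Σnom=-14.100; wc +0.485/-0.485 → slack +1.400/-1.025; half-tol=0.485, Σhalf²=0.423806
  -E: nom -19.300 → Σnom=-33.400; wc +0.309/-0.488 → slack +1.709/-1.513; half-tol=0.398, Σhalf²=0.582608
  -F: nom -22.500 → Σnom=-55.900; wc +0.220/-0.110 → slack +1.929/-1.623; half-tol=0.165, Σhalf²=0.609834
  -G: nom -15.900 → Σnom=-71.800; wc +0.405/-0.405 → slack +2.334/-2.028; half-tol=0.405, Σhalf²=0.773859
Nominal = -71.800. Worst-case = [-71.800 - 2.028, -71.800 + 2.334] = [-73.828, -69.466]. RSS = √0.773859 = 0.880.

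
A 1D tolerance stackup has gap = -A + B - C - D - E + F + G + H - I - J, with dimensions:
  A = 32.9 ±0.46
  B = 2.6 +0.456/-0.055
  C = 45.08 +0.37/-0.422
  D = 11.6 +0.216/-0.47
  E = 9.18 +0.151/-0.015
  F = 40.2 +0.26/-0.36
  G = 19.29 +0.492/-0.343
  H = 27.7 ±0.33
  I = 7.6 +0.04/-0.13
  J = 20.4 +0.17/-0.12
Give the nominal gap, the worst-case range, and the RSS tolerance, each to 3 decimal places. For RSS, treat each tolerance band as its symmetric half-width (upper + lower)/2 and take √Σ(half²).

nominal=-36.970 wc=[-39.465,-33.815] rss=0.983

Stack each dimension's contribution:
  -A: nom -32.900 → Σnom=-32.900; wc +0.460/-0.460 → slack +0.460/-0.460; half-tol=0.460, Σhalf²=0.211600
  +B: nom +2.600 → Σnom=-30.300; wc +0.456/-0.055 → slack +0.916/-0.515; half-tol=0.256, Σhalf²=0.276880
  -C: nom -45.080 → Σnom=-75.380; wc +0.422/-0.370 → slack +1.338/-0.885; half-tol=0.396, Σhalf²=0.433696
  -D: nom -11.600 → Σnom=-86.980; wc +0.470/-0.216 → slack +1.808/-1.101; half-tol=0.343, Σhalf²=0.551345
  -E: nom -9.180 → Σnom=-96.160; wc +0.015/-0.151 → slack +1.823/-1.252; half-tol=0.083, Σhalf²=0.558234
  +F: nom +40.200 → Σnom=-55.960; wc +0.260/-0.360 → slack +2.083/-1.612; half-tol=0.310, Σhalf²=0.654334
  +G: nom +19.290 → Σnom=-36.670; wc +0.492/-0.343 → slack +2.575/-1.955; half-tol=0.417, Σhalf²=0.828641
  +H: nom +27.700 → Σnom=-8.970; wc +0.330/-0.330 → slack +2.905/-2.285; half-tol=0.330, Σhalf²=0.937540
  -I: nom -7.600 → Σnom=-16.570; wc +0.130/-0.040 → slack +3.035/-2.325; half-tol=0.085, Σhalf²=0.944766
  -J: nom -20.400 → Σnom=-36.970; wc +0.120/-0.170 → slack +3.155/-2.495; half-tol=0.145, Σhalf²=0.965790
Nominal = -36.970. Worst-case = [-36.970 - 2.495, -36.970 + 3.155] = [-39.465, -33.815]. RSS = √0.965790 = 0.983.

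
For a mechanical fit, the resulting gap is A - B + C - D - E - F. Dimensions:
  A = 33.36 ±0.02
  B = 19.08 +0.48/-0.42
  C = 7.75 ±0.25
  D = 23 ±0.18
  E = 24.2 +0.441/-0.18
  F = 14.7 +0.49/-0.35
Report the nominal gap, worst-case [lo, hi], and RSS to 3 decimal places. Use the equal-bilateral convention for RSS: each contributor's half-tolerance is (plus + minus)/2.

Stack each dimension's contribution:
  +A: nom +33.360 → Σnom=33.360; wc +0.020/-0.020 → slack +0.020/-0.020; half-tol=0.020, Σhalf²=0.000400
  -B: nom -19.080 → Σnom=14.280; wc +0.420/-0.480 → slack +0.440/-0.500; half-tol=0.450, Σhalf²=0.202900
  +C: nom +7.750 → Σnom=22.030; wc +0.250/-0.250 → slack +0.690/-0.750; half-tol=0.250, Σhalf²=0.265400
  -D: nom -23.000 → Σnom=-0.970; wc +0.180/-0.180 → slack +0.870/-0.930; half-tol=0.180, Σhalf²=0.297800
  -E: nom -24.200 → Σnom=-25.170; wc +0.180/-0.441 → slack +1.050/-1.371; half-tol=0.310, Σhalf²=0.394210
  -F: nom -14.700 → Σnom=-39.870; wc +0.350/-0.490 → slack +1.400/-1.861; half-tol=0.420, Σhalf²=0.570610
Nominal = -39.870. Worst-case = [-39.870 - 1.861, -39.870 + 1.400] = [-41.731, -38.470]. RSS = √0.570610 = 0.755.

nominal=-39.870 wc=[-41.731,-38.470] rss=0.755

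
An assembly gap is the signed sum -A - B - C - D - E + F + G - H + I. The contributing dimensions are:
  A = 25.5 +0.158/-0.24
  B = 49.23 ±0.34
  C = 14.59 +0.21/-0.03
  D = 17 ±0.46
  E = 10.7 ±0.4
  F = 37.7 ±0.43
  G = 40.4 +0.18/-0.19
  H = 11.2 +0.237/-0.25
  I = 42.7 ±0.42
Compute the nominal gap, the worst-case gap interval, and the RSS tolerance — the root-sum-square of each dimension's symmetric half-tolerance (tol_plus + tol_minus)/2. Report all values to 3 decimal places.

Stack each dimension's contribution:
  -A: nom -25.500 → Σnom=-25.500; wc +0.240/-0.158 → slack +0.240/-0.158; half-tol=0.199, Σhalf²=0.039601
  -B: nom -49.230 → Σnom=-74.730; wc +0.340/-0.340 → slack +0.580/-0.498; half-tol=0.340, Σhalf²=0.155201
  -C: nom -14.590 → Σnom=-89.320; wc +0.030/-0.210 → slack +0.610/-0.708; half-tol=0.120, Σhalf²=0.169601
  -D: nom -17.000 → Σnom=-106.320; wc +0.460/-0.460 → slack +1.070/-1.168; half-tol=0.460, Σhalf²=0.381201
  -E: nom -10.700 → Σnom=-117.020; wc +0.400/-0.400 → slack +1.470/-1.568; half-tol=0.400, Σhalf²=0.541201
  +F: nom +37.700 → Σnom=-79.320; wc +0.430/-0.430 → slack +1.900/-1.998; half-tol=0.430, Σhalf²=0.726101
  +G: nom +40.400 → Σnom=-38.920; wc +0.180/-0.190 → slack +2.080/-2.188; half-tol=0.185, Σhalf²=0.760326
  -H: nom -11.200 → Σnom=-50.120; wc +0.250/-0.237 → slack +2.330/-2.425; half-tol=0.243, Σhalf²=0.819618
  +I: nom +42.700 → Σnom=-7.420; wc +0.420/-0.420 → slack +2.750/-2.845; half-tol=0.420, Σhalf²=0.996018
Nominal = -7.420. Worst-case = [-7.420 - 2.845, -7.420 + 2.750] = [-10.265, -4.670]. RSS = √0.996018 = 0.998.

nominal=-7.420 wc=[-10.265,-4.670] rss=0.998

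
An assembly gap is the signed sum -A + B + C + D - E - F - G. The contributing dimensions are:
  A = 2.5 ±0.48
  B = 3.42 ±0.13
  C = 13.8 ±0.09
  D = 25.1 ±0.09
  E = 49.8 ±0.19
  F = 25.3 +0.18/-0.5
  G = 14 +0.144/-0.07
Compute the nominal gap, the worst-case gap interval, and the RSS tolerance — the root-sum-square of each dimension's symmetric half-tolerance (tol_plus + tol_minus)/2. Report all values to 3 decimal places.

nominal=-49.280 wc=[-50.584,-47.730] rss=0.653

Stack each dimension's contribution:
  -A: nom -2.500 → Σnom=-2.500; wc +0.480/-0.480 → slack +0.480/-0.480; half-tol=0.480, Σhalf²=0.230400
  +B: nom +3.420 → Σnom=0.920; wc +0.130/-0.130 → slack +0.610/-0.610; half-tol=0.130, Σhalf²=0.247300
  +C: nom +13.800 → Σnom=14.720; wc +0.090/-0.090 → slack +0.700/-0.700; half-tol=0.090, Σhalf²=0.255400
  +D: nom +25.100 → Σnom=39.820; wc +0.090/-0.090 → slack +0.790/-0.790; half-tol=0.090, Σhalf²=0.263500
  -E: nom -49.800 → Σnom=-9.980; wc +0.190/-0.190 → slack +0.980/-0.980; half-tol=0.190, Σhalf²=0.299600
  -F: nom -25.300 → Σnom=-35.280; wc +0.500/-0.180 → slack +1.480/-1.160; half-tol=0.340, Σhalf²=0.415200
  -G: nom -14.000 → Σnom=-49.280; wc +0.070/-0.144 → slack +1.550/-1.304; half-tol=0.107, Σhalf²=0.426649
Nominal = -49.280. Worst-case = [-49.280 - 1.304, -49.280 + 1.550] = [-50.584, -47.730]. RSS = √0.426649 = 0.653.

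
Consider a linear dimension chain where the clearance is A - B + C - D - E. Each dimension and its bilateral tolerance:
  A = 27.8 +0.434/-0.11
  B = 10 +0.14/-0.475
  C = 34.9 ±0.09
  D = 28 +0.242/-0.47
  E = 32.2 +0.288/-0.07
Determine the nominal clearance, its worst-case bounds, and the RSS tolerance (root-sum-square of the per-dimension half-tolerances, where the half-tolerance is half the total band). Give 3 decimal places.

Stack each dimension's contribution:
  +A: nom +27.800 → Σnom=27.800; wc +0.434/-0.110 → slack +0.434/-0.110; half-tol=0.272, Σhalf²=0.073984
  -B: nom -10.000 → Σnom=17.800; wc +0.475/-0.140 → slack +0.909/-0.250; half-tol=0.307, Σhalf²=0.168540
  +C: nom +34.900 → Σnom=52.700; wc +0.090/-0.090 → slack +0.999/-0.340; half-tol=0.090, Σhalf²=0.176640
  -D: nom -28.000 → Σnom=24.700; wc +0.470/-0.242 → slack +1.469/-0.582; half-tol=0.356, Σhalf²=0.303376
  -E: nom -32.200 → Σnom=-7.500; wc +0.070/-0.288 → slack +1.539/-0.870; half-tol=0.179, Σhalf²=0.335417
Nominal = -7.500. Worst-case = [-7.500 - 0.870, -7.500 + 1.539] = [-8.370, -5.961]. RSS = √0.335417 = 0.579.

nominal=-7.500 wc=[-8.370,-5.961] rss=0.579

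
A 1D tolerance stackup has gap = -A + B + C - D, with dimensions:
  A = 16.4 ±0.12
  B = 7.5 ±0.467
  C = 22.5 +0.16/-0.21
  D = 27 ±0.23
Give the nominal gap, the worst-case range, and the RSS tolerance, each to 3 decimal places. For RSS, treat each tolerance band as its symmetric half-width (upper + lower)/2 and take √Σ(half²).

Stack each dimension's contribution:
  -A: nom -16.400 → Σnom=-16.400; wc +0.120/-0.120 → slack +0.120/-0.120; half-tol=0.120, Σhalf²=0.014400
  +B: nom +7.500 → Σnom=-8.900; wc +0.467/-0.467 → slack +0.587/-0.587; half-tol=0.467, Σhalf²=0.232489
  +C: nom +22.500 → Σnom=13.600; wc +0.160/-0.210 → slack +0.747/-0.797; half-tol=0.185, Σhalf²=0.266714
  -D: nom -27.000 → Σnom=-13.400; wc +0.230/-0.230 → slack +0.977/-1.027; half-tol=0.230, Σhalf²=0.319614
Nominal = -13.400. Worst-case = [-13.400 - 1.027, -13.400 + 0.977] = [-14.427, -12.423]. RSS = √0.319614 = 0.565.

nominal=-13.400 wc=[-14.427,-12.423] rss=0.565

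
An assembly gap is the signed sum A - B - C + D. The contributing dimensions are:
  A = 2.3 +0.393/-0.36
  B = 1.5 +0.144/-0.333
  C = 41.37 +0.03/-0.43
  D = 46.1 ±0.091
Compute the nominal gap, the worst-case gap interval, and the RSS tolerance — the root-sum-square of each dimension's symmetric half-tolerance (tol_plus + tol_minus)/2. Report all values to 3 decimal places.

Stack each dimension's contribution:
  +A: nom +2.300 → Σnom=2.300; wc +0.393/-0.360 → slack +0.393/-0.360; half-tol=0.377, Σhalf²=0.141752
  -B: nom -1.500 → Σnom=0.800; wc +0.333/-0.144 → slack +0.726/-0.504; half-tol=0.238, Σhalf²=0.198634
  -C: nom -41.370 → Σnom=-40.570; wc +0.430/-0.030 → slack +1.156/-0.534; half-tol=0.230, Σhalf²=0.251534
  +D: nom +46.100 → Σnom=5.530; wc +0.091/-0.091 → slack +1.247/-0.625; half-tol=0.091, Σhalf²=0.259815
Nominal = 5.530. Worst-case = [5.530 - 0.625, 5.530 + 1.247] = [4.905, 6.777]. RSS = √0.259815 = 0.510.

nominal=5.530 wc=[4.905,6.777] rss=0.510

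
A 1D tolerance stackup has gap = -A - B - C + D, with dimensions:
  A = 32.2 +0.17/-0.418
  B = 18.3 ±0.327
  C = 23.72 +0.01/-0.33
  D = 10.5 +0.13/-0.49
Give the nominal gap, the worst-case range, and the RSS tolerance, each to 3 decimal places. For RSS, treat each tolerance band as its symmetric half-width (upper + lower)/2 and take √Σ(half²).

nominal=-63.720 wc=[-64.717,-62.515] rss=0.564

Stack each dimension's contribution:
  -A: nom -32.200 → Σnom=-32.200; wc +0.418/-0.170 → slack +0.418/-0.170; half-tol=0.294, Σhalf²=0.086436
  -B: nom -18.300 → Σnom=-50.500; wc +0.327/-0.327 → slack +0.745/-0.497; half-tol=0.327, Σhalf²=0.193365
  -C: nom -23.720 → Σnom=-74.220; wc +0.330/-0.010 → slack +1.075/-0.507; half-tol=0.170, Σhalf²=0.222265
  +D: nom +10.500 → Σnom=-63.720; wc +0.130/-0.490 → slack +1.205/-0.997; half-tol=0.310, Σhalf²=0.318365
Nominal = -63.720. Worst-case = [-63.720 - 0.997, -63.720 + 1.205] = [-64.717, -62.515]. RSS = √0.318365 = 0.564.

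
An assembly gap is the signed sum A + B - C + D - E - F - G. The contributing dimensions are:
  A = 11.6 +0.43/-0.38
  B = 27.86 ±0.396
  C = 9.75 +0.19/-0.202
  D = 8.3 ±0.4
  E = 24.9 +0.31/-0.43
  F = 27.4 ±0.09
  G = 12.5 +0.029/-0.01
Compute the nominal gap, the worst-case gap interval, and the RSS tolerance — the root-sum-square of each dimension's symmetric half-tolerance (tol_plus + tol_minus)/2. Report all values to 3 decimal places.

nominal=-26.790 wc=[-28.585,-24.832] rss=0.815

Stack each dimension's contribution:
  +A: nom +11.600 → Σnom=11.600; wc +0.430/-0.380 → slack +0.430/-0.380; half-tol=0.405, Σhalf²=0.164025
  +B: nom +27.860 → Σnom=39.460; wc +0.396/-0.396 → slack +0.826/-0.776; half-tol=0.396, Σhalf²=0.320841
  -C: nom -9.750 → Σnom=29.710; wc +0.202/-0.190 → slack +1.028/-0.966; half-tol=0.196, Σhalf²=0.359257
  +D: nom +8.300 → Σnom=38.010; wc +0.400/-0.400 → slack +1.428/-1.366; half-tol=0.400, Σhalf²=0.519257
  -E: nom -24.900 → Σnom=13.110; wc +0.430/-0.310 → slack +1.858/-1.676; half-tol=0.370, Σhalf²=0.656157
  -F: nom -27.400 → Σnom=-14.290; wc +0.090/-0.090 → slack +1.948/-1.766; half-tol=0.090, Σhalf²=0.664257
  -G: nom -12.500 → Σnom=-26.790; wc +0.010/-0.029 → slack +1.958/-1.795; half-tol=0.019, Σhalf²=0.664637
Nominal = -26.790. Worst-case = [-26.790 - 1.795, -26.790 + 1.958] = [-28.585, -24.832]. RSS = √0.664637 = 0.815.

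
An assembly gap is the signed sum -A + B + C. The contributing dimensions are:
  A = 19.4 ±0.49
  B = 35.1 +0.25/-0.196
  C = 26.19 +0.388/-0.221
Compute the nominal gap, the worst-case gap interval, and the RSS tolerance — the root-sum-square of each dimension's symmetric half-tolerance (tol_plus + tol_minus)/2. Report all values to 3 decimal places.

nominal=41.890 wc=[40.983,43.018] rss=0.619

Stack each dimension's contribution:
  -A: nom -19.400 → Σnom=-19.400; wc +0.490/-0.490 → slack +0.490/-0.490; half-tol=0.490, Σhalf²=0.240100
  +B: nom +35.100 → Σnom=15.700; wc +0.250/-0.196 → slack +0.740/-0.686; half-tol=0.223, Σhalf²=0.289829
  +C: nom +26.190 → Σnom=41.890; wc +0.388/-0.221 → slack +1.128/-0.907; half-tol=0.304, Σhalf²=0.382549
Nominal = 41.890. Worst-case = [41.890 - 0.907, 41.890 + 1.128] = [40.983, 43.018]. RSS = √0.382549 = 0.619.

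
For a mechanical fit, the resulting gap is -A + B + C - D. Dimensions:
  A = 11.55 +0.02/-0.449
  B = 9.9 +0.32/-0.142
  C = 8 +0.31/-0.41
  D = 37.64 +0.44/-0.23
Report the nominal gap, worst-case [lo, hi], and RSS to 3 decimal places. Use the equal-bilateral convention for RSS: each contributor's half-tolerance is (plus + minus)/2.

nominal=-31.290 wc=[-32.302,-29.981] rss=0.592

Stack each dimension's contribution:
  -A: nom -11.550 → Σnom=-11.550; wc +0.449/-0.020 → slack +0.449/-0.020; half-tol=0.235, Σhalf²=0.054990
  +B: nom +9.900 → Σnom=-1.650; wc +0.320/-0.142 → slack +0.769/-0.162; half-tol=0.231, Σhalf²=0.108351
  +C: nom +8.000 → Σnom=6.350; wc +0.310/-0.410 → slack +1.079/-0.572; half-tol=0.360, Σhalf²=0.237951
  -D: nom -37.640 → Σnom=-31.290; wc +0.230/-0.440 → slack +1.309/-1.012; half-tol=0.335, Σhalf²=0.350176
Nominal = -31.290. Worst-case = [-31.290 - 1.012, -31.290 + 1.309] = [-32.302, -29.981]. RSS = √0.350176 = 0.592.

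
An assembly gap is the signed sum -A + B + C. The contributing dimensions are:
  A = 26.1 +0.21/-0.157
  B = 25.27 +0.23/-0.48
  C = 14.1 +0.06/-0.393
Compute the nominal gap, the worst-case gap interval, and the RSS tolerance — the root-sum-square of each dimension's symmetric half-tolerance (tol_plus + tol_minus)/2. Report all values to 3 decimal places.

Stack each dimension's contribution:
  -A: nom -26.100 → Σnom=-26.100; wc +0.157/-0.210 → slack +0.157/-0.210; half-tol=0.183, Σhalf²=0.033672
  +B: nom +25.270 → Σnom=-0.830; wc +0.230/-0.480 → slack +0.387/-0.690; half-tol=0.355, Σhalf²=0.159697
  +C: nom +14.100 → Σnom=13.270; wc +0.060/-0.393 → slack +0.447/-1.083; half-tol=0.227, Σhalf²=0.211000
Nominal = 13.270. Worst-case = [13.270 - 1.083, 13.270 + 0.447] = [12.187, 13.717]. RSS = √0.211000 = 0.459.

nominal=13.270 wc=[12.187,13.717] rss=0.459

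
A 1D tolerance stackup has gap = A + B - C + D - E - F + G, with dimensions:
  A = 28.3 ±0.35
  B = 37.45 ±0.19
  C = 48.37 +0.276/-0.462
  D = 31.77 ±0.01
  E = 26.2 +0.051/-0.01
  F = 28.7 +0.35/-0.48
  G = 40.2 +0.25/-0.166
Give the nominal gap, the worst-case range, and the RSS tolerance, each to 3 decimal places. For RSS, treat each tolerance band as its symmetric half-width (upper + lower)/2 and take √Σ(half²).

Stack each dimension's contribution:
  +A: nom +28.300 → Σnom=28.300; wc +0.350/-0.350 → slack +0.350/-0.350; half-tol=0.350, Σhalf²=0.122500
  +B: nom +37.450 → Σnom=65.750; wc +0.190/-0.190 → slack +0.540/-0.540; half-tol=0.190, Σhalf²=0.158600
  -C: nom -48.370 → Σnom=17.380; wc +0.462/-0.276 → slack +1.002/-0.816; half-tol=0.369, Σhalf²=0.294761
  +D: nom +31.770 → Σnom=49.150; wc +0.010/-0.010 → slack +1.012/-0.826; half-tol=0.010, Σhalf²=0.294861
  -E: nom -26.200 → Σnom=22.950; wc +0.010/-0.051 → slack +1.022/-0.877; half-tol=0.030, Σhalf²=0.295791
  -F: nom -28.700 → Σnom=-5.750; wc +0.480/-0.350 → slack +1.502/-1.227; half-tol=0.415, Σhalf²=0.468016
  +G: nom +40.200 → Σnom=34.450; wc +0.250/-0.166 → slack +1.752/-1.393; half-tol=0.208, Σhalf²=0.511280
Nominal = 34.450. Worst-case = [34.450 - 1.393, 34.450 + 1.752] = [33.057, 36.202]. RSS = √0.511280 = 0.715.

nominal=34.450 wc=[33.057,36.202] rss=0.715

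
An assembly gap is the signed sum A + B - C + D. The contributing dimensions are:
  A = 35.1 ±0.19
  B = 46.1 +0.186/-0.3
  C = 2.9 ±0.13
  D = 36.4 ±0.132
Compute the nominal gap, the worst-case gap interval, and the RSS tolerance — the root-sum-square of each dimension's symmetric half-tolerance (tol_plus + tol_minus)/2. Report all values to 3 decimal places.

nominal=114.700 wc=[113.948,115.338] rss=0.360

Stack each dimension's contribution:
  +A: nom +35.100 → Σnom=35.100; wc +0.190/-0.190 → slack +0.190/-0.190; half-tol=0.190, Σhalf²=0.036100
  +B: nom +46.100 → Σnom=81.200; wc +0.186/-0.300 → slack +0.376/-0.490; half-tol=0.243, Σhalf²=0.095149
  -C: nom -2.900 → Σnom=78.300; wc +0.130/-0.130 → slack +0.506/-0.620; half-tol=0.130, Σhalf²=0.112049
  +D: nom +36.400 → Σnom=114.700; wc +0.132/-0.132 → slack +0.638/-0.752; half-tol=0.132, Σhalf²=0.129473
Nominal = 114.700. Worst-case = [114.700 - 0.752, 114.700 + 0.638] = [113.948, 115.338]. RSS = √0.129473 = 0.360.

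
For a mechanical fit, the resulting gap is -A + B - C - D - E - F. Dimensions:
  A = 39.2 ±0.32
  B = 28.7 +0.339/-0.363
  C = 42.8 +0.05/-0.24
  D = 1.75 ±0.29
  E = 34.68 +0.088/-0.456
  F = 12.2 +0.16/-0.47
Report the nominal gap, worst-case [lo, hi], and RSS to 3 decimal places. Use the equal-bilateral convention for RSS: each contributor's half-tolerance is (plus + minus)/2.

Stack each dimension's contribution:
  -A: nom -39.200 → Σnom=-39.200; wc +0.320/-0.320 → slack +0.320/-0.320; half-tol=0.320, Σhalf²=0.102400
  +B: nom +28.700 → Σnom=-10.500; wc +0.339/-0.363 → slack +0.659/-0.683; half-tol=0.351, Σhalf²=0.225601
  -C: nom -42.800 → Σnom=-53.300; wc +0.240/-0.050 → slack +0.899/-0.733; half-tol=0.145, Σhalf²=0.246626
  -D: nom -1.750 → Σnom=-55.050; wc +0.290/-0.290 → slack +1.189/-1.023; half-tol=0.290, Σhalf²=0.330726
  -E: nom -34.680 → Σnom=-89.730; wc +0.456/-0.088 → slack +1.645/-1.111; half-tol=0.272, Σhalf²=0.404710
  -F: nom -12.200 → Σnom=-101.930; wc +0.470/-0.160 → slack +2.115/-1.271; half-tol=0.315, Σhalf²=0.503935
Nominal = -101.930. Worst-case = [-101.930 - 1.271, -101.930 + 2.115] = [-103.201, -99.815]. RSS = √0.503935 = 0.710.

nominal=-101.930 wc=[-103.201,-99.815] rss=0.710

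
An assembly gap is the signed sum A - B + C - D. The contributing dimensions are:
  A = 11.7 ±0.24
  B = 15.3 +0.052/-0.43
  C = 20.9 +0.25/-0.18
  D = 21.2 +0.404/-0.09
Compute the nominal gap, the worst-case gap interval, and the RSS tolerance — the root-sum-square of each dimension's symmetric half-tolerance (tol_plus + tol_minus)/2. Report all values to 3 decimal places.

Stack each dimension's contribution:
  +A: nom +11.700 → Σnom=11.700; wc +0.240/-0.240 → slack +0.240/-0.240; half-tol=0.240, Σhalf²=0.057600
  -B: nom -15.300 → Σnom=-3.600; wc +0.430/-0.052 → slack +0.670/-0.292; half-tol=0.241, Σhalf²=0.115681
  +C: nom +20.900 → Σnom=17.300; wc +0.250/-0.180 → slack +0.920/-0.472; half-tol=0.215, Σhalf²=0.161906
  -D: nom -21.200 → Σnom=-3.900; wc +0.090/-0.404 → slack +1.010/-0.876; half-tol=0.247, Σhalf²=0.222915
Nominal = -3.900. Worst-case = [-3.900 - 0.876, -3.900 + 1.010] = [-4.776, -2.890]. RSS = √0.222915 = 0.472.

nominal=-3.900 wc=[-4.776,-2.890] rss=0.472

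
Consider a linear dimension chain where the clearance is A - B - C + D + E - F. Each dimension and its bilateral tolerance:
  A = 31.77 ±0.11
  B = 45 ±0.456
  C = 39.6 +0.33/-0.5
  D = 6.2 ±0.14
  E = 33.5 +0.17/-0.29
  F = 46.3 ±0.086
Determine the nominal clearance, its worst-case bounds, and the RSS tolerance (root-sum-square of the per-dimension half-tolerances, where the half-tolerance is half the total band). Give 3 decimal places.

Stack each dimension's contribution:
  +A: nom +31.770 → Σnom=31.770; wc +0.110/-0.110 → slack +0.110/-0.110; half-tol=0.110, Σhalf²=0.012100
  -B: nom -45.000 → Σnom=-13.230; wc +0.456/-0.456 → slack +0.566/-0.566; half-tol=0.456, Σhalf²=0.220036
  -C: nom -39.600 → Σnom=-52.830; wc +0.500/-0.330 → slack +1.066/-0.896; half-tol=0.415, Σhalf²=0.392261
  +D: nom +6.200 → Σnom=-46.630; wc +0.140/-0.140 → slack +1.206/-1.036; half-tol=0.140, Σhalf²=0.411861
  +E: nom +33.500 → Σnom=-13.130; wc +0.170/-0.290 → slack +1.376/-1.326; half-tol=0.230, Σhalf²=0.464761
  -F: nom -46.300 → Σnom=-59.430; wc +0.086/-0.086 → slack +1.462/-1.412; half-tol=0.086, Σhalf²=0.472157
Nominal = -59.430. Worst-case = [-59.430 - 1.412, -59.430 + 1.462] = [-60.842, -57.968]. RSS = √0.472157 = 0.687.

nominal=-59.430 wc=[-60.842,-57.968] rss=0.687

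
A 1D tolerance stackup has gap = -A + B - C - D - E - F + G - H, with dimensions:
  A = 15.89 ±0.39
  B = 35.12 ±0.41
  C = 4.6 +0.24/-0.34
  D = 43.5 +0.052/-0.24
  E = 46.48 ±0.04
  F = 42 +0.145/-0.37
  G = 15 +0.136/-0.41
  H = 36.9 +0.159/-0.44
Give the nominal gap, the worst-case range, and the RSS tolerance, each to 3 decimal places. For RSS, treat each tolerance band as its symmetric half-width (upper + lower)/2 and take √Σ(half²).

nominal=-139.250 wc=[-141.096,-136.884] rss=0.811

Stack each dimension's contribution:
  -A: nom -15.890 → Σnom=-15.890; wc +0.390/-0.390 → slack +0.390/-0.390; half-tol=0.390, Σhalf²=0.152100
  +B: nom +35.120 → Σnom=19.230; wc +0.410/-0.410 → slack +0.800/-0.800; half-tol=0.410, Σhalf²=0.320200
  -C: nom -4.600 → Σnom=14.630; wc +0.340/-0.240 → slack +1.140/-1.040; half-tol=0.290, Σhalf²=0.404300
  -D: nom -43.500 → Σnom=-28.870; wc +0.240/-0.052 → slack +1.380/-1.092; half-tol=0.146, Σhalf²=0.425616
  -E: nom -46.480 → Σnom=-75.350; wc +0.040/-0.040 → slack +1.420/-1.132; half-tol=0.040, Σhalf²=0.427216
  -F: nom -42.000 → Σnom=-117.350; wc +0.370/-0.145 → slack +1.790/-1.277; half-tol=0.258, Σhalf²=0.493522
  +G: nom +15.000 → Σnom=-102.350; wc +0.136/-0.410 → slack +1.926/-1.687; half-tol=0.273, Σhalf²=0.568051
  -H: nom -36.900 → Σnom=-139.250; wc +0.440/-0.159 → slack +2.366/-1.846; half-tol=0.299, Σhalf²=0.657752
Nominal = -139.250. Worst-case = [-139.250 - 1.846, -139.250 + 2.366] = [-141.096, -136.884]. RSS = √0.657752 = 0.811.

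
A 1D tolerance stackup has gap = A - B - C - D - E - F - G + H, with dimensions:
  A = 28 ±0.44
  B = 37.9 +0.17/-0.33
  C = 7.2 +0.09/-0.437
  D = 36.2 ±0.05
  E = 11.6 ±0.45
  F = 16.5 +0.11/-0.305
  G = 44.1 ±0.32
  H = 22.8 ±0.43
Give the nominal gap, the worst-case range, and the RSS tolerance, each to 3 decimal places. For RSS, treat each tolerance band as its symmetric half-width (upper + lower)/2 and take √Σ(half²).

nominal=-102.700 wc=[-104.760,-99.938] rss=0.928

Stack each dimension's contribution:
  +A: nom +28.000 → Σnom=28.000; wc +0.440/-0.440 → slack +0.440/-0.440; half-tol=0.440, Σhalf²=0.193600
  -B: nom -37.900 → Σnom=-9.900; wc +0.330/-0.170 → slack +0.770/-0.610; half-tol=0.250, Σhalf²=0.256100
  -C: nom -7.200 → Σnom=-17.100; wc +0.437/-0.090 → slack +1.207/-0.700; half-tol=0.264, Σhalf²=0.325532
  -D: nom -36.200 → Σnom=-53.300; wc +0.050/-0.050 → slack +1.257/-0.750; half-tol=0.050, Σhalf²=0.328032
  -E: nom -11.600 → Σnom=-64.900; wc +0.450/-0.450 → slack +1.707/-1.200; half-tol=0.450, Σhalf²=0.530532
  -F: nom -16.500 → Σnom=-81.400; wc +0.305/-0.110 → slack +2.012/-1.310; half-tol=0.207, Σhalf²=0.573589
  -G: nom -44.100 → Σnom=-125.500; wc +0.320/-0.320 → slack +2.332/-1.630; half-tol=0.320, Σhalf²=0.675989
  +H: nom +22.800 → Σnom=-102.700; wc +0.430/-0.430 → slack +2.762/-2.060; half-tol=0.430, Σhalf²=0.860889
Nominal = -102.700. Worst-case = [-102.700 - 2.060, -102.700 + 2.762] = [-104.760, -99.938]. RSS = √0.860889 = 0.928.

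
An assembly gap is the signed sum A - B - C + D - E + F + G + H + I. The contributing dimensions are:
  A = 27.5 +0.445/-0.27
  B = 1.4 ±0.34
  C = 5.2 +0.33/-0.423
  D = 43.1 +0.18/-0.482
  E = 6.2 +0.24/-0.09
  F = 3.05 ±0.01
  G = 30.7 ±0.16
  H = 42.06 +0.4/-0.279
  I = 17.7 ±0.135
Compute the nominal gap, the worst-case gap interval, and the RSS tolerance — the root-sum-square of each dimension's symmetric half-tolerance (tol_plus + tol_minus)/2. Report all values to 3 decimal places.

Stack each dimension's contribution:
  +A: nom +27.500 → Σnom=27.500; wc +0.445/-0.270 → slack +0.445/-0.270; half-tol=0.358, Σhalf²=0.127806
  -B: nom -1.400 → Σnom=26.100; wc +0.340/-0.340 → slack +0.785/-0.610; half-tol=0.340, Σhalf²=0.243406
  -C: nom -5.200 → Σnom=20.900; wc +0.423/-0.330 → slack +1.208/-0.940; half-tol=0.377, Σhalf²=0.385159
  +D: nom +43.100 → Σnom=64.000; wc +0.180/-0.482 → slack +1.388/-1.422; half-tol=0.331, Σhalf²=0.494720
  -E: nom -6.200 → Σnom=57.800; wc +0.090/-0.240 → slack +1.478/-1.662; half-tol=0.165, Σhalf²=0.521945
  +F: nom +3.050 → Σnom=60.850; wc +0.010/-0.010 → slack +1.488/-1.672; half-tol=0.010, Σhalf²=0.522045
  +G: nom +30.700 → Σnom=91.550; wc +0.160/-0.160 → slack +1.648/-1.832; half-tol=0.160, Σhalf²=0.547644
  +H: nom +42.060 → Σnom=133.610; wc +0.400/-0.279 → slack +2.048/-2.111; half-tol=0.340, Σhalf²=0.662905
  +I: nom +17.700 → Σnom=151.310; wc +0.135/-0.135 → slack +2.183/-2.246; half-tol=0.135, Σhalf²=0.681130
Nominal = 151.310. Worst-case = [151.310 - 2.246, 151.310 + 2.183] = [149.064, 153.493]. RSS = √0.681130 = 0.825.

nominal=151.310 wc=[149.064,153.493] rss=0.825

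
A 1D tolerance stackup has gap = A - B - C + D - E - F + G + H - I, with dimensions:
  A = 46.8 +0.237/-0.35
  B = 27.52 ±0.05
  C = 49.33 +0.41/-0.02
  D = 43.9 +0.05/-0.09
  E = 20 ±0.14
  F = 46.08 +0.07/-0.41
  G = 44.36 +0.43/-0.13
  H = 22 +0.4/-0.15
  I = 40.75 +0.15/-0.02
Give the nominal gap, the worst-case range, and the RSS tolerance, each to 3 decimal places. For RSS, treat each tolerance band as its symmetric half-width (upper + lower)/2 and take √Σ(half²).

nominal=-26.620 wc=[-28.160,-24.863] rss=0.615

Stack each dimension's contribution:
  +A: nom +46.800 → Σnom=46.800; wc +0.237/-0.350 → slack +0.237/-0.350; half-tol=0.293, Σhalf²=0.086142
  -B: nom -27.520 → Σnom=19.280; wc +0.050/-0.050 → slack +0.287/-0.400; half-tol=0.050, Σhalf²=0.088642
  -C: nom -49.330 → Σnom=-30.050; wc +0.020/-0.410 → slack +0.307/-0.810; half-tol=0.215, Σhalf²=0.134867
  +D: nom +43.900 → Σnom=13.850; wc +0.050/-0.090 → slack +0.357/-0.900; half-tol=0.070, Σhalf²=0.139767
  -E: nom -20.000 → Σnom=-6.150; wc +0.140/-0.140 → slack +0.497/-1.040; half-tol=0.140, Σhalf²=0.159367
  -F: nom -46.080 → Σnom=-52.230; wc +0.410/-0.070 → slack +0.907/-1.110; half-tol=0.240, Σhalf²=0.216967
  +G: nom +44.360 → Σnom=-7.870; wc +0.430/-0.130 → slack +1.337/-1.240; half-tol=0.280, Σhalf²=0.295367
  +H: nom +22.000 → Σnom=14.130; wc +0.400/-0.150 → slack +1.737/-1.390; half-tol=0.275, Σhalf²=0.370992
  -I: nom -40.750 → Σnom=-26.620; wc +0.020/-0.150 → slack +1.757/-1.540; half-tol=0.085, Σhalf²=0.378217
Nominal = -26.620. Worst-case = [-26.620 - 1.540, -26.620 + 1.757] = [-28.160, -24.863]. RSS = √0.378217 = 0.615.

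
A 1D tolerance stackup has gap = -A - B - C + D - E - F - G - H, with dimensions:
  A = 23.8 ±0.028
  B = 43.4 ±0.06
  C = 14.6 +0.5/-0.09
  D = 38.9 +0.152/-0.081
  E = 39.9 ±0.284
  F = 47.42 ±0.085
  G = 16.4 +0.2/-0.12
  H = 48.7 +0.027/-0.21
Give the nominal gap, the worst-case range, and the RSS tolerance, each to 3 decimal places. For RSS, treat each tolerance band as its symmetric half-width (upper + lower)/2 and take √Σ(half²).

Stack each dimension's contribution:
  -A: nom -23.800 → Σnom=-23.800; wc +0.028/-0.028 → slack +0.028/-0.028; half-tol=0.028, Σhalf²=0.000784
  -B: nom -43.400 → Σnom=-67.200; wc +0.060/-0.060 → slack +0.088/-0.088; half-tol=0.060, Σhalf²=0.004384
  -C: nom -14.600 → Σnom=-81.800; wc +0.090/-0.500 → slack +0.178/-0.588; half-tol=0.295, Σhalf²=0.091409
  +D: nom +38.900 → Σnom=-42.900; wc +0.152/-0.081 → slack +0.330/-0.669; half-tol=0.116, Σhalf²=0.104981
  -E: nom -39.900 → Σnom=-82.800; wc +0.284/-0.284 → slack +0.614/-0.953; half-tol=0.284, Σhalf²=0.185637
  -F: nom -47.420 → Σnom=-130.220; wc +0.085/-0.085 → slack +0.699/-1.038; half-tol=0.085, Σhalf²=0.192862
  -G: nom -16.400 → Σnom=-146.620; wc +0.120/-0.200 → slack +0.819/-1.238; half-tol=0.160, Σhalf²=0.218462
  -H: nom -48.700 → Σnom=-195.320; wc +0.210/-0.027 → slack +1.029/-1.265; half-tol=0.118, Σhalf²=0.232505
Nominal = -195.320. Worst-case = [-195.320 - 1.265, -195.320 + 1.029] = [-196.585, -194.291]. RSS = √0.232505 = 0.482.

nominal=-195.320 wc=[-196.585,-194.291] rss=0.482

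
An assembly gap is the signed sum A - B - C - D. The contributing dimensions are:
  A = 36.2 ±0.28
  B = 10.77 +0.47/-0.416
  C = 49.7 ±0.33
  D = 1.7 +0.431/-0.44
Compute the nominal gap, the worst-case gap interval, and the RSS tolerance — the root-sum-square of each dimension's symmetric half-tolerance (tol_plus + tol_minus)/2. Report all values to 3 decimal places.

Stack each dimension's contribution:
  +A: nom +36.200 → Σnom=36.200; wc +0.280/-0.280 → slack +0.280/-0.280; half-tol=0.280, Σhalf²=0.078400
  -B: nom -10.770 → Σnom=25.430; wc +0.416/-0.470 → slack +0.696/-0.750; half-tol=0.443, Σhalf²=0.274649
  -C: nom -49.700 → Σnom=-24.270; wc +0.330/-0.330 → slack +1.026/-1.080; half-tol=0.330, Σhalf²=0.383549
  -D: nom -1.700 → Σnom=-25.970; wc +0.440/-0.431 → slack +1.466/-1.511; half-tol=0.435, Σhalf²=0.573209
Nominal = -25.970. Worst-case = [-25.970 - 1.511, -25.970 + 1.466] = [-27.481, -24.504]. RSS = √0.573209 = 0.757.

nominal=-25.970 wc=[-27.481,-24.504] rss=0.757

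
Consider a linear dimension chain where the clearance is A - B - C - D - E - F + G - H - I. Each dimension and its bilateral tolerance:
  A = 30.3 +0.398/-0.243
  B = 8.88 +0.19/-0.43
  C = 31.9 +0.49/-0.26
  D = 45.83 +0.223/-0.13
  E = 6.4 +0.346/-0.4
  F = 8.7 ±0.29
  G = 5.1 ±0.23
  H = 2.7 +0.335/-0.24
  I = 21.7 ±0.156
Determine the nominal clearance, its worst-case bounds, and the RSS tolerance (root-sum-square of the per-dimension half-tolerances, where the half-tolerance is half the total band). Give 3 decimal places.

nominal=-90.710 wc=[-93.213,-88.176] rss=0.868

Stack each dimension's contribution:
  +A: nom +30.300 → Σnom=30.300; wc +0.398/-0.243 → slack +0.398/-0.243; half-tol=0.321, Σhalf²=0.102720
  -B: nom -8.880 → Σnom=21.420; wc +0.430/-0.190 → slack +0.828/-0.433; half-tol=0.310, Σhalf²=0.198820
  -C: nom -31.900 → Σnom=-10.480; wc +0.260/-0.490 → slack +1.088/-0.923; half-tol=0.375, Σhalf²=0.339445
  -D: nom -45.830 → Σnom=-56.310; wc +0.130/-0.223 → slack +1.218/-1.146; half-tol=0.176, Σhalf²=0.370598
  -E: nom -6.400 → Σnom=-62.710; wc +0.400/-0.346 → slack +1.618/-1.492; half-tol=0.373, Σhalf²=0.509726
  -F: nom -8.700 → Σnom=-71.410; wc +0.290/-0.290 → slack +1.908/-1.782; half-tol=0.290, Σhalf²=0.593826
  +G: nom +5.100 → Σnom=-66.310; wc +0.230/-0.230 → slack +2.138/-2.012; half-tol=0.230, Σhalf²=0.646726
  -H: nom -2.700 → Σnom=-69.010; wc +0.240/-0.335 → slack +2.378/-2.347; half-tol=0.287, Σhalf²=0.729383
  -I: nom -21.700 → Σnom=-90.710; wc +0.156/-0.156 → slack +2.534/-2.503; half-tol=0.156, Σhalf²=0.753719
Nominal = -90.710. Worst-case = [-90.710 - 2.503, -90.710 + 2.534] = [-93.213, -88.176]. RSS = √0.753719 = 0.868.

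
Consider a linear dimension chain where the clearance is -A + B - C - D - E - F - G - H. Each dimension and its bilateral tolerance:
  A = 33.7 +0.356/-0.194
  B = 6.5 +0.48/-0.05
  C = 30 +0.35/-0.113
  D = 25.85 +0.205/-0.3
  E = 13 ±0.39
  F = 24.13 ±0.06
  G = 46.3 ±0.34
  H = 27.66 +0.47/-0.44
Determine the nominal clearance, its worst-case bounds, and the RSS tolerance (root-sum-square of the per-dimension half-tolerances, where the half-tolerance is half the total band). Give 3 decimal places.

Stack each dimension's contribution:
  -A: nom -33.700 → Σnom=-33.700; wc +0.194/-0.356 → slack +0.194/-0.356; half-tol=0.275, Σhalf²=0.075625
  +B: nom +6.500 → Σnom=-27.200; wc +0.480/-0.050 → slack +0.674/-0.406; half-tol=0.265, Σhalf²=0.145850
  -C: nom -30.000 → Σnom=-57.200; wc +0.113/-0.350 → slack +0.787/-0.756; half-tol=0.231, Σhalf²=0.199442
  -D: nom -25.850 → Σnom=-83.050; wc +0.300/-0.205 → slack +1.087/-0.961; half-tol=0.253, Σhalf²=0.263199
  -E: nom -13.000 → Σnom=-96.050; wc +0.390/-0.390 → slack +1.477/-1.351; half-tol=0.390, Σhalf²=0.415299
  -F: nom -24.130 → Σnom=-120.180; wc +0.060/-0.060 → slack +1.537/-1.411; half-tol=0.060, Σhalf²=0.418899
  -G: nom -46.300 → Σnom=-166.480; wc +0.340/-0.340 → slack +1.877/-1.751; half-tol=0.340, Σhalf²=0.534499
  -H: nom -27.660 → Σnom=-194.140; wc +0.440/-0.470 → slack +2.317/-2.221; half-tol=0.455, Σhalf²=0.741524
Nominal = -194.140. Worst-case = [-194.140 - 2.221, -194.140 + 2.317] = [-196.361, -191.823]. RSS = √0.741524 = 0.861.

nominal=-194.140 wc=[-196.361,-191.823] rss=0.861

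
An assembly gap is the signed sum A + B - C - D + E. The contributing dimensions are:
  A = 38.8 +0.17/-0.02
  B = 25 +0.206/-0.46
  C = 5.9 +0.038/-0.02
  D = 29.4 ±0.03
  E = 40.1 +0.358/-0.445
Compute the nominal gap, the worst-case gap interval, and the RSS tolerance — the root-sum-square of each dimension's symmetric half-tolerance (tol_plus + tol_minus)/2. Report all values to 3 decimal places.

nominal=68.600 wc=[67.607,69.384] rss=0.532

Stack each dimension's contribution:
  +A: nom +38.800 → Σnom=38.800; wc +0.170/-0.020 → slack +0.170/-0.020; half-tol=0.095, Σhalf²=0.009025
  +B: nom +25.000 → Σnom=63.800; wc +0.206/-0.460 → slack +0.376/-0.480; half-tol=0.333, Σhalf²=0.119914
  -C: nom -5.900 → Σnom=57.900; wc +0.020/-0.038 → slack +0.396/-0.518; half-tol=0.029, Σhalf²=0.120755
  -D: nom -29.400 → Σnom=28.500; wc +0.030/-0.030 → slack +0.426/-0.548; half-tol=0.030, Σhalf²=0.121655
  +E: nom +40.100 → Σnom=68.600; wc +0.358/-0.445 → slack +0.784/-0.993; half-tol=0.401, Σhalf²=0.282857
Nominal = 68.600. Worst-case = [68.600 - 0.993, 68.600 + 0.784] = [67.607, 69.384]. RSS = √0.282857 = 0.532.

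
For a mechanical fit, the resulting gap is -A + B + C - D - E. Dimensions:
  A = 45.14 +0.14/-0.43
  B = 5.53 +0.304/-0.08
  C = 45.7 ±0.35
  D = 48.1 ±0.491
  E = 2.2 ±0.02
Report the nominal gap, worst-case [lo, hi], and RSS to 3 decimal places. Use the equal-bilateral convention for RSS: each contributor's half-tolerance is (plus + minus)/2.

Stack each dimension's contribution:
  -A: nom -45.140 → Σnom=-45.140; wc +0.430/-0.140 → slack +0.430/-0.140; half-tol=0.285, Σhalf²=0.081225
  +B: nom +5.530 → Σnom=-39.610; wc +0.304/-0.080 → slack +0.734/-0.220; half-tol=0.192, Σhalf²=0.118089
  +C: nom +45.700 → Σnom=6.090; wc +0.350/-0.350 → slack +1.084/-0.570; half-tol=0.350, Σhalf²=0.240589
  -D: nom -48.100 → Σnom=-42.010; wc +0.491/-0.491 → slack +1.575/-1.061; half-tol=0.491, Σhalf²=0.481670
  -E: nom -2.200 → Σnom=-44.210; wc +0.020/-0.020 → slack +1.595/-1.081; half-tol=0.020, Σhalf²=0.482070
Nominal = -44.210. Worst-case = [-44.210 - 1.081, -44.210 + 1.595] = [-45.291, -42.615]. RSS = √0.482070 = 0.694.

nominal=-44.210 wc=[-45.291,-42.615] rss=0.694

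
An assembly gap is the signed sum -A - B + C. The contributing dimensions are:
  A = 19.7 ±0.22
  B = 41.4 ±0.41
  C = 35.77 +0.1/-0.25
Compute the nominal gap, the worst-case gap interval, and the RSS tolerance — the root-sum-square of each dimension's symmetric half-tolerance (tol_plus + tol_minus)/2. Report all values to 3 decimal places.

nominal=-25.330 wc=[-26.210,-24.600] rss=0.497

Stack each dimension's contribution:
  -A: nom -19.700 → Σnom=-19.700; wc +0.220/-0.220 → slack +0.220/-0.220; half-tol=0.220, Σhalf²=0.048400
  -B: nom -41.400 → Σnom=-61.100; wc +0.410/-0.410 → slack +0.630/-0.630; half-tol=0.410, Σhalf²=0.216500
  +C: nom +35.770 → Σnom=-25.330; wc +0.100/-0.250 → slack +0.730/-0.880; half-tol=0.175, Σhalf²=0.247125
Nominal = -25.330. Worst-case = [-25.330 - 0.880, -25.330 + 0.730] = [-26.210, -24.600]. RSS = √0.247125 = 0.497.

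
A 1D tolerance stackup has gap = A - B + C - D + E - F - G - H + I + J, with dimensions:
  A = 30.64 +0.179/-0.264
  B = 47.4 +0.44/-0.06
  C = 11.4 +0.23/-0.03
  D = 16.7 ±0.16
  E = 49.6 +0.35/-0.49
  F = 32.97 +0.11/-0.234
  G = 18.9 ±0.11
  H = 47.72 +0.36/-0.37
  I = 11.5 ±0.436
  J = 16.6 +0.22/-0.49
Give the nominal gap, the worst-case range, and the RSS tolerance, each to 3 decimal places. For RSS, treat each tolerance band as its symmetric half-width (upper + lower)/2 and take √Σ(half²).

nominal=-43.950 wc=[-46.840,-41.601] rss=0.906

Stack each dimension's contribution:
  +A: nom +30.640 → Σnom=30.640; wc +0.179/-0.264 → slack +0.179/-0.264; half-tol=0.222, Σhalf²=0.049062
  -B: nom -47.400 → Σnom=-16.760; wc +0.060/-0.440 → slack +0.239/-0.704; half-tol=0.250, Σhalf²=0.111562
  +C: nom +11.400 → Σnom=-5.360; wc +0.230/-0.030 → slack +0.469/-0.734; half-tol=0.130, Σhalf²=0.128462
  -D: nom -16.700 → Σnom=-22.060; wc +0.160/-0.160 → slack +0.629/-0.894; half-tol=0.160, Σhalf²=0.154062
  +E: nom +49.600 → Σnom=27.540; wc +0.350/-0.490 → slack +0.979/-1.384; half-tol=0.420, Σhalf²=0.330462
  -F: nom -32.970 → Σnom=-5.430; wc +0.234/-0.110 → slack +1.213/-1.494; half-tol=0.172, Σhalf²=0.360046
  -G: nom -18.900 → Σnom=-24.330; wc +0.110/-0.110 → slack +1.323/-1.604; half-tol=0.110, Σhalf²=0.372146
  -H: nom -47.720 → Σnom=-72.050; wc +0.370/-0.360 → slack +1.693/-1.964; half-tol=0.365, Σhalf²=0.505371
  +I: nom +11.500 → Σnom=-60.550; wc +0.436/-0.436 → slack +2.129/-2.400; half-tol=0.436, Σhalf²=0.695467
  +J: nom +16.600 → Σnom=-43.950; wc +0.220/-0.490 → slack +2.349/-2.890; half-tol=0.355, Σhalf²=0.821492
Nominal = -43.950. Worst-case = [-43.950 - 2.890, -43.950 + 2.349] = [-46.840, -41.601]. RSS = √0.821492 = 0.906.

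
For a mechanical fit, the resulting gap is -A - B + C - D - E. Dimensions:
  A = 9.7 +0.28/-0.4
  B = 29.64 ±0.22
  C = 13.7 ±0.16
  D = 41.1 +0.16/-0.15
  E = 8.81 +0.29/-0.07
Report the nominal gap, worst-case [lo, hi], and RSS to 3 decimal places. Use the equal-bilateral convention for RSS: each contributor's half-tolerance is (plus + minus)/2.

nominal=-75.550 wc=[-76.660,-74.550] rss=0.496

Stack each dimension's contribution:
  -A: nom -9.700 → Σnom=-9.700; wc +0.400/-0.280 → slack +0.400/-0.280; half-tol=0.340, Σhalf²=0.115600
  -B: nom -29.640 → Σnom=-39.340; wc +0.220/-0.220 → slack +0.620/-0.500; half-tol=0.220, Σhalf²=0.164000
  +C: nom +13.700 → Σnom=-25.640; wc +0.160/-0.160 → slack +0.780/-0.660; half-tol=0.160, Σhalf²=0.189600
  -D: nom -41.100 → Σnom=-66.740; wc +0.150/-0.160 → slack +0.930/-0.820; half-tol=0.155, Σhalf²=0.213625
  -E: nom -8.810 → Σnom=-75.550; wc +0.070/-0.290 → slack +1.000/-1.110; half-tol=0.180, Σhalf²=0.246025
Nominal = -75.550. Worst-case = [-75.550 - 1.110, -75.550 + 1.000] = [-76.660, -74.550]. RSS = √0.246025 = 0.496.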